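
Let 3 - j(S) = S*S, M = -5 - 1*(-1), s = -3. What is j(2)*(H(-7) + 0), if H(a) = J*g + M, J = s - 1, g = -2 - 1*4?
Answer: -20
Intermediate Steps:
M = -4 (M = -5 + 1 = -4)
g = -6 (g = -2 - 4 = -6)
J = -4 (J = -3 - 1 = -4)
H(a) = 20 (H(a) = -4*(-6) - 4 = 24 - 4 = 20)
j(S) = 3 - S² (j(S) = 3 - S*S = 3 - S²)
j(2)*(H(-7) + 0) = (3 - 1*2²)*(20 + 0) = (3 - 1*4)*20 = (3 - 4)*20 = -1*20 = -20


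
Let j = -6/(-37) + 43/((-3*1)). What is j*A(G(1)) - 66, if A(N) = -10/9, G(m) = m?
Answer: -50204/999 ≈ -50.254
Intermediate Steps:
A(N) = -10/9 (A(N) = -10*1/9 = -10/9)
j = -1573/111 (j = -6*(-1/37) + 43/(-3) = 6/37 + 43*(-1/3) = 6/37 - 43/3 = -1573/111 ≈ -14.171)
j*A(G(1)) - 66 = -1573/111*(-10/9) - 66 = 15730/999 - 66 = -50204/999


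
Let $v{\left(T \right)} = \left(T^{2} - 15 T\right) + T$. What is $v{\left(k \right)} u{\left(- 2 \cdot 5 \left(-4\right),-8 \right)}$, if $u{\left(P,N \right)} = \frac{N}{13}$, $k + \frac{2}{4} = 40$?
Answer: $- \frac{8058}{13} \approx -619.85$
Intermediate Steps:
$k = \frac{79}{2}$ ($k = - \frac{1}{2} + 40 = \frac{79}{2} \approx 39.5$)
$v{\left(T \right)} = T^{2} - 14 T$
$u{\left(P,N \right)} = \frac{N}{13}$ ($u{\left(P,N \right)} = N \frac{1}{13} = \frac{N}{13}$)
$v{\left(k \right)} u{\left(- 2 \cdot 5 \left(-4\right),-8 \right)} = \frac{79 \left(-14 + \frac{79}{2}\right)}{2} \cdot \frac{1}{13} \left(-8\right) = \frac{79}{2} \cdot \frac{51}{2} \left(- \frac{8}{13}\right) = \frac{4029}{4} \left(- \frac{8}{13}\right) = - \frac{8058}{13}$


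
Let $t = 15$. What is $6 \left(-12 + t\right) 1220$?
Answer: $21960$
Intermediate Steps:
$6 \left(-12 + t\right) 1220 = 6 \left(-12 + 15\right) 1220 = 6 \cdot 3 \cdot 1220 = 18 \cdot 1220 = 21960$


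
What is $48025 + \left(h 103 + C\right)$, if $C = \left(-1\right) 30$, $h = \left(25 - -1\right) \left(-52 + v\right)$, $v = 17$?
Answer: $-45735$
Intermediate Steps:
$h = -910$ ($h = \left(25 - -1\right) \left(-52 + 17\right) = \left(25 + \left(-21 + 22\right)\right) \left(-35\right) = \left(25 + 1\right) \left(-35\right) = 26 \left(-35\right) = -910$)
$C = -30$
$48025 + \left(h 103 + C\right) = 48025 - 93760 = -45735$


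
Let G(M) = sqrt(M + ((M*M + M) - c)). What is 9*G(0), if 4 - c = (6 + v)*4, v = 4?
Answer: 54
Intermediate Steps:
c = -36 (c = 4 - (6 + 4)*4 = 4 - 10*4 = 4 - 1*40 = 4 - 40 = -36)
G(M) = sqrt(36 + M**2 + 2*M) (G(M) = sqrt(M + ((M*M + M) - 1*(-36))) = sqrt(M + ((M**2 + M) + 36)) = sqrt(M + ((M + M**2) + 36)) = sqrt(M + (36 + M + M**2)) = sqrt(36 + M**2 + 2*M))
9*G(0) = 9*sqrt(36 + 0**2 + 2*0) = 9*sqrt(36 + 0 + 0) = 9*sqrt(36) = 9*6 = 54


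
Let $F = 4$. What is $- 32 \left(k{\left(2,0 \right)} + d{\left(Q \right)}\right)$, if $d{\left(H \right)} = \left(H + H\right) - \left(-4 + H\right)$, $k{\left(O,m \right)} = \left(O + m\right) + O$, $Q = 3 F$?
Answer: $-640$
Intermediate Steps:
$Q = 12$ ($Q = 3 \cdot 4 = 12$)
$k{\left(O,m \right)} = m + 2 O$
$d{\left(H \right)} = 4 + H$ ($d{\left(H \right)} = 2 H - \left(-4 + H\right) = 4 + H$)
$- 32 \left(k{\left(2,0 \right)} + d{\left(Q \right)}\right) = - 32 \left(\left(0 + 2 \cdot 2\right) + \left(4 + 12\right)\right) = - 32 \left(\left(0 + 4\right) + 16\right) = - 32 \left(4 + 16\right) = \left(-32\right) 20 = -640$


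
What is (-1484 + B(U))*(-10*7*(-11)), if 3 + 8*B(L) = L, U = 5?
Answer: -2284975/2 ≈ -1.1425e+6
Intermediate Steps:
B(L) = -3/8 + L/8
(-1484 + B(U))*(-10*7*(-11)) = (-1484 + (-3/8 + (⅛)*5))*(-10*7*(-11)) = (-1484 + (-3/8 + 5/8))*(-70*(-11)) = (-1484 + ¼)*770 = -5935/4*770 = -2284975/2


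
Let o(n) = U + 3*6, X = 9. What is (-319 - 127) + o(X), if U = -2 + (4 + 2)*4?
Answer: -406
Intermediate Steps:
U = 22 (U = -2 + 6*4 = -2 + 24 = 22)
o(n) = 40 (o(n) = 22 + 3*6 = 22 + 18 = 40)
(-319 - 127) + o(X) = (-319 - 127) + 40 = -446 + 40 = -406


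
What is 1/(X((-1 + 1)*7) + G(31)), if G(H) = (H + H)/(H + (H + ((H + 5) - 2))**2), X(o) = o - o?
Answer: 2128/31 ≈ 68.645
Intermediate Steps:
X(o) = 0
G(H) = 2*H/(H + (3 + 2*H)**2) (G(H) = (2*H)/(H + (H + ((5 + H) - 2))**2) = (2*H)/(H + (H + (3 + H))**2) = (2*H)/(H + (3 + 2*H)**2) = 2*H/(H + (3 + 2*H)**2))
1/(X((-1 + 1)*7) + G(31)) = 1/(0 + 2*31/(31 + (3 + 2*31)**2)) = 1/(0 + 2*31/(31 + (3 + 62)**2)) = 1/(0 + 2*31/(31 + 65**2)) = 1/(0 + 2*31/(31 + 4225)) = 1/(0 + 2*31/4256) = 1/(0 + 2*31*(1/4256)) = 1/(0 + 31/2128) = 1/(31/2128) = 2128/31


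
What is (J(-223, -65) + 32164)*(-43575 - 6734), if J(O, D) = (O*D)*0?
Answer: -1618138676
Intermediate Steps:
J(O, D) = 0 (J(O, D) = (D*O)*0 = 0)
(J(-223, -65) + 32164)*(-43575 - 6734) = (0 + 32164)*(-43575 - 6734) = 32164*(-50309) = -1618138676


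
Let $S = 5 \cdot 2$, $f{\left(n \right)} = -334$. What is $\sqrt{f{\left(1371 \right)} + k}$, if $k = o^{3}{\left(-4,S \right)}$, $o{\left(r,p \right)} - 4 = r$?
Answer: $i \sqrt{334} \approx 18.276 i$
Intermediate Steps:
$S = 10$
$o{\left(r,p \right)} = 4 + r$
$k = 0$ ($k = \left(4 - 4\right)^{3} = 0^{3} = 0$)
$\sqrt{f{\left(1371 \right)} + k} = \sqrt{-334 + 0} = \sqrt{-334} = i \sqrt{334}$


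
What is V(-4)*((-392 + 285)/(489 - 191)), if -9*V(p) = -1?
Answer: -107/2682 ≈ -0.039896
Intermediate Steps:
V(p) = 1/9 (V(p) = -1/9*(-1) = 1/9)
V(-4)*((-392 + 285)/(489 - 191)) = ((-392 + 285)/(489 - 191))/9 = (-107/298)/9 = (-107*1/298)/9 = (1/9)*(-107/298) = -107/2682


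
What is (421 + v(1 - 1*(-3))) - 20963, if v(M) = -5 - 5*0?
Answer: -20547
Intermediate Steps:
v(M) = -5 (v(M) = -5 + 0 = -5)
(421 + v(1 - 1*(-3))) - 20963 = (421 - 5) - 20963 = 416 - 20963 = -20547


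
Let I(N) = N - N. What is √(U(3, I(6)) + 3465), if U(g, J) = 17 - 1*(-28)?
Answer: 3*√390 ≈ 59.245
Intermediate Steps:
I(N) = 0
U(g, J) = 45 (U(g, J) = 17 + 28 = 45)
√(U(3, I(6)) + 3465) = √(45 + 3465) = √3510 = 3*√390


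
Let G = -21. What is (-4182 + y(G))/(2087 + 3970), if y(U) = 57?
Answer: -1375/2019 ≈ -0.68103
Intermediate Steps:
(-4182 + y(G))/(2087 + 3970) = (-4182 + 57)/(2087 + 3970) = -4125/6057 = -4125*1/6057 = -1375/2019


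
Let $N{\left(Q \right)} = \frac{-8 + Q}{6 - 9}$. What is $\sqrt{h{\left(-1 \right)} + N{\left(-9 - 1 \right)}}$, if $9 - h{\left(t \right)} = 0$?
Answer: $\sqrt{15} \approx 3.873$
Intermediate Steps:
$h{\left(t \right)} = 9$ ($h{\left(t \right)} = 9 - 0 = 9 + 0 = 9$)
$N{\left(Q \right)} = \frac{8}{3} - \frac{Q}{3}$ ($N{\left(Q \right)} = \frac{-8 + Q}{-3} = \left(-8 + Q\right) \left(- \frac{1}{3}\right) = \frac{8}{3} - \frac{Q}{3}$)
$\sqrt{h{\left(-1 \right)} + N{\left(-9 - 1 \right)}} = \sqrt{9 - \left(- \frac{8}{3} + \frac{-9 - 1}{3}\right)} = \sqrt{9 + \left(\frac{8}{3} - - \frac{10}{3}\right)} = \sqrt{9 + \left(\frac{8}{3} + \frac{10}{3}\right)} = \sqrt{9 + 6} = \sqrt{15}$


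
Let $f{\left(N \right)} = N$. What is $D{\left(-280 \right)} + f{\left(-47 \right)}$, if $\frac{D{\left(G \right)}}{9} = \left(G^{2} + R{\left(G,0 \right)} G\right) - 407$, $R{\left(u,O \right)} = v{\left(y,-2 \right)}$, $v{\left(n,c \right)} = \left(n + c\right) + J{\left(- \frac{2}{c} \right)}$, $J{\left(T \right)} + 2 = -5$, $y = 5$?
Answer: $711970$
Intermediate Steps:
$J{\left(T \right)} = -7$ ($J{\left(T \right)} = -2 - 5 = -7$)
$v{\left(n,c \right)} = -7 + c + n$ ($v{\left(n,c \right)} = \left(n + c\right) - 7 = \left(c + n\right) - 7 = -7 + c + n$)
$R{\left(u,O \right)} = -4$ ($R{\left(u,O \right)} = -7 - 2 + 5 = -4$)
$D{\left(G \right)} = -3663 - 36 G + 9 G^{2}$ ($D{\left(G \right)} = 9 \left(\left(G^{2} - 4 G\right) - 407\right) = 9 \left(-407 + G^{2} - 4 G\right) = -3663 - 36 G + 9 G^{2}$)
$D{\left(-280 \right)} + f{\left(-47 \right)} = \left(-3663 - -10080 + 9 \left(-280\right)^{2}\right) - 47 = \left(-3663 + 10080 + 9 \cdot 78400\right) - 47 = \left(-3663 + 10080 + 705600\right) - 47 = 712017 - 47 = 711970$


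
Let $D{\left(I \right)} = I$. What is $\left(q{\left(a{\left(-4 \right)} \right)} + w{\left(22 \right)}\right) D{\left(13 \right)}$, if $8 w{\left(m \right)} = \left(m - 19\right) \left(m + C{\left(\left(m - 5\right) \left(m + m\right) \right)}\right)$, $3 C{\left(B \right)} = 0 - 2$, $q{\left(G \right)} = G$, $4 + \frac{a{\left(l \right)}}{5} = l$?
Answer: $-416$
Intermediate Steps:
$a{\left(l \right)} = -20 + 5 l$
$C{\left(B \right)} = - \frac{2}{3}$ ($C{\left(B \right)} = \frac{0 - 2}{3} = \frac{1}{3} \left(-2\right) = - \frac{2}{3}$)
$w{\left(m \right)} = \frac{\left(-19 + m\right) \left(- \frac{2}{3} + m\right)}{8}$ ($w{\left(m \right)} = \frac{\left(m - 19\right) \left(m - \frac{2}{3}\right)}{8} = \frac{\left(-19 + m\right) \left(- \frac{2}{3} + m\right)}{8}$)
$\left(q{\left(a{\left(-4 \right)} \right)} + w{\left(22 \right)}\right) D{\left(13 \right)} = \left(\left(-20 + 5 \left(-4\right)\right) + \left(\frac{19}{12} - \frac{649}{12} + \frac{22^{2}}{8}\right)\right) 13 = \left(\left(-20 - 20\right) + \left(\frac{19}{12} - \frac{649}{12} + \frac{1}{8} \cdot 484\right)\right) 13 = \left(-40 + \left(\frac{19}{12} - \frac{649}{12} + \frac{121}{2}\right)\right) 13 = \left(-40 + 8\right) 13 = \left(-32\right) 13 = -416$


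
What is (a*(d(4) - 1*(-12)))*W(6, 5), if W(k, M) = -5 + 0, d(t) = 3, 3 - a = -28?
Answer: -2325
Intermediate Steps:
a = 31 (a = 3 - 1*(-28) = 3 + 28 = 31)
W(k, M) = -5
(a*(d(4) - 1*(-12)))*W(6, 5) = (31*(3 - 1*(-12)))*(-5) = (31*(3 + 12))*(-5) = (31*15)*(-5) = 465*(-5) = -2325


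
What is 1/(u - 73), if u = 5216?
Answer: 1/5143 ≈ 0.00019444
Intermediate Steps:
1/(u - 73) = 1/(5216 - 73) = 1/5143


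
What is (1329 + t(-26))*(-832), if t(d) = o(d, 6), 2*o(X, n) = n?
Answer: -1108224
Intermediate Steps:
o(X, n) = n/2
t(d) = 3 (t(d) = (½)*6 = 3)
(1329 + t(-26))*(-832) = (1329 + 3)*(-832) = 1332*(-832) = -1108224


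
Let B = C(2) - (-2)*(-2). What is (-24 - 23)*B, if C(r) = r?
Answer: 94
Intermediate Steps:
B = -2 (B = 2 - (-2)*(-2) = 2 - 1*4 = 2 - 4 = -2)
(-24 - 23)*B = (-24 - 23)*(-2) = -47*(-2) = 94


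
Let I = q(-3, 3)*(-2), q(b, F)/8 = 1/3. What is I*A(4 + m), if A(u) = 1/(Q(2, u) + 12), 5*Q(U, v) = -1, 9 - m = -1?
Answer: -80/177 ≈ -0.45198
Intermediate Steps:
m = 10 (m = 9 - 1*(-1) = 9 + 1 = 10)
Q(U, v) = -1/5 (Q(U, v) = (1/5)*(-1) = -1/5)
q(b, F) = 8/3
A(u) = 5/59 (A(u) = 1/(-1/5 + 12) = 1/(59/5) = 5/59)
I = -16/3 (I = (8/3)*(-2) = -16/3 ≈ -5.3333)
I*A(4 + m) = -16/3*5/59 = -80/177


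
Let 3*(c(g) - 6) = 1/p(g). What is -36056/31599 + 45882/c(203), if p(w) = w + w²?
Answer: 180093621451696/23554431783 ≈ 7645.9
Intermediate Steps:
c(g) = 6 + 1/(3*g*(1 + g)) (c(g) = 6 + 1/(3*((g*(1 + g)))) = 6 + (1/(g*(1 + g)))/3 = 6 + 1/(3*g*(1 + g)))
-36056/31599 + 45882/c(203) = -36056/31599 + 45882/(((⅓)*(1 + 18*203*(1 + 203))/(203*(1 + 203)))) = -36056*1/31599 + 45882/(((⅓)*(1/203)*(1 + 18*203*204)/204)) = -36056/31599 + 45882/(((⅓)*(1/203)*(1/204)*(1 + 745416))) = -36056/31599 + 45882/(((⅓)*(1/203)*(1/204)*745417)) = -36056/31599 + 45882/(745417/124236) = -36056/31599 + 45882*(124236/745417) = -36056/31599 + 5700196152/745417 = 180093621451696/23554431783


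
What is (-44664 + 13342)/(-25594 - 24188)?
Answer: 15661/24891 ≈ 0.62918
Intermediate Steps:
(-44664 + 13342)/(-25594 - 24188) = -31322/(-49782) = -31322*(-1/49782) = 15661/24891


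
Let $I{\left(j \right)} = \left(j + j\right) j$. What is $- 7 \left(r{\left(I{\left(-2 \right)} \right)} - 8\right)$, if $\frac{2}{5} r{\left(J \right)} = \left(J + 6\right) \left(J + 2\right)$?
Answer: $-2394$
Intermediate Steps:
$I{\left(j \right)} = 2 j^{2}$ ($I{\left(j \right)} = 2 j j = 2 j^{2}$)
$r{\left(J \right)} = \frac{5 \left(2 + J\right) \left(6 + J\right)}{2}$ ($r{\left(J \right)} = \frac{5 \left(J + 6\right) \left(J + 2\right)}{2} = \frac{5 \left(6 + J\right) \left(2 + J\right)}{2} = \frac{5 \left(2 + J\right) \left(6 + J\right)}{2}$)
$- 7 \left(r{\left(I{\left(-2 \right)} \right)} - 8\right) = - 7 \left(\left(30 + 20 \cdot 2 \left(-2\right)^{2} + \frac{5 \left(2 \left(-2\right)^{2}\right)^{2}}{2}\right) - 8\right) = - 7 \left(\left(30 + 20 \cdot 2 \cdot 4 + \frac{5 \left(2 \cdot 4\right)^{2}}{2}\right) - 8\right) = - 7 \left(\left(30 + 20 \cdot 8 + \frac{5 \cdot 8^{2}}{2}\right) - 8\right) = - 7 \left(\left(30 + 160 + \frac{5}{2} \cdot 64\right) - 8\right) = - 7 \left(\left(30 + 160 + 160\right) - 8\right) = - 7 \left(350 - 8\right) = \left(-7\right) 342 = -2394$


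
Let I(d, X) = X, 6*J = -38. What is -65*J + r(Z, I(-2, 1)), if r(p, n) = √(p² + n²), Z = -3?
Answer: 1235/3 + √10 ≈ 414.83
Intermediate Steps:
J = -19/3 (J = (⅙)*(-38) = -19/3 ≈ -6.3333)
r(p, n) = √(n² + p²)
-65*J + r(Z, I(-2, 1)) = -65*(-19/3) + √(1² + (-3)²) = 1235/3 + √(1 + 9) = 1235/3 + √10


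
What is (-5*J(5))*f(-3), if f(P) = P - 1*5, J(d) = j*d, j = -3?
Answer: -600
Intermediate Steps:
J(d) = -3*d
f(P) = -5 + P (f(P) = P - 5 = -5 + P)
(-5*J(5))*f(-3) = (-(-15)*5)*(-5 - 3) = -5*(-15)*(-8) = 75*(-8) = -600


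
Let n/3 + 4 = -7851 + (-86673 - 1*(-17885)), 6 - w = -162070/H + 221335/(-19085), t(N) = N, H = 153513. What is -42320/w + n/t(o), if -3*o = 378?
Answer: -29114871977557/65579615322 ≈ -443.96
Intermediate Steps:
o = -126 (o = -⅓*378 = -126)
w = 10929935887/585959121 (w = 6 - (-162070/153513 + 221335/(-19085)) = 6 - (-162070*1/153513 + 221335*(-1/19085)) = 6 - (-162070/153513 - 44267/3817) = 6 - 1*(-7414181161/585959121) = 6 + 7414181161/585959121 = 10929935887/585959121 ≈ 18.653)
n = -229929 (n = -12 + 3*(-7851 + (-86673 - 1*(-17885))) = -12 + 3*(-7851 + (-86673 + 17885)) = -12 + 3*(-7851 - 68788) = -12 + 3*(-76639) = -12 - 229917 = -229929)
-42320/w + n/t(o) = -42320/10929935887/585959121 - 229929/(-126) = -42320*585959121/10929935887 - 229929*(-1/126) = -24797790000720/10929935887 + 10949/6 = -29114871977557/65579615322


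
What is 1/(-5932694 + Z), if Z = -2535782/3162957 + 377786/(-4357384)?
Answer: -6891109112244/40882847805703699081 ≈ -1.6856e-7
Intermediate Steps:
Z = -6122148393745/6891109112244 (Z = -2535782*1/3162957 + 377786*(-1/4357384) = -2535782/3162957 - 188893/2178692 = -6122148393745/6891109112244 ≈ -0.88841)
1/(-5932694 + Z) = 1/(-5932694 - 6122148393745/6891109112244) = 1/(-40882847805703699081/6891109112244) = -6891109112244/40882847805703699081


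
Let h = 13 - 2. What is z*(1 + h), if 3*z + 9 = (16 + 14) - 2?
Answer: 76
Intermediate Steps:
h = 11
z = 19/3 (z = -3 + ((16 + 14) - 2)/3 = -3 + (30 - 2)/3 = -3 + (1/3)*28 = -3 + 28/3 = 19/3 ≈ 6.3333)
z*(1 + h) = 19*(1 + 11)/3 = (19/3)*12 = 76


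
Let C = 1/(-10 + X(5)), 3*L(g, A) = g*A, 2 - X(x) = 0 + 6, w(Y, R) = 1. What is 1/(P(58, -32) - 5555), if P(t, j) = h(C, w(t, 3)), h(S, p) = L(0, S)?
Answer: -1/5555 ≈ -0.00018002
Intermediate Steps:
X(x) = -4 (X(x) = 2 - (0 + 6) = 2 - 1*6 = 2 - 6 = -4)
L(g, A) = A*g/3 (L(g, A) = (g*A)/3 = (A*g)/3 = A*g/3)
C = -1/14 (C = 1/(-10 - 4) = 1/(-14) = -1/14 ≈ -0.071429)
h(S, p) = 0 (h(S, p) = (1/3)*S*0 = 0)
P(t, j) = 0
1/(P(58, -32) - 5555) = 1/(0 - 5555) = 1/(-5555) = -1/5555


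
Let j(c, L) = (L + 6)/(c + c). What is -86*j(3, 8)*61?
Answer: -36722/3 ≈ -12241.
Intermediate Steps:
j(c, L) = (6 + L)/(2*c) (j(c, L) = (6 + L)/((2*c)) = (6 + L)*(1/(2*c)) = (6 + L)/(2*c))
-86*j(3, 8)*61 = -43*(6 + 8)/3*61 = -43*14/3*61 = -86*7/3*61 = -602/3*61 = -36722/3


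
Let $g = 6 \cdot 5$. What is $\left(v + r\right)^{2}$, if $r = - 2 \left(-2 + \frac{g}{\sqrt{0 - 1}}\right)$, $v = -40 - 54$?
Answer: $4500 - 10800 i \approx 4500.0 - 10800.0 i$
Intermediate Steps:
$v = -94$ ($v = -40 - 54 = -94$)
$g = 30$
$r = 4 + 60 i$ ($r = - 2 \left(-2 + \frac{30}{\sqrt{0 - 1}}\right) = - 2 \left(-2 + \frac{30}{\sqrt{-1}}\right) = - 2 \left(-2 + \frac{30}{i}\right) = - 2 \left(-2 + 30 \left(- i\right)\right) = - 2 \left(-2 - 30 i\right) = 4 + 60 i \approx 4.0 + 60.0 i$)
$\left(v + r\right)^{2} = \left(-94 + \left(4 + 60 i\right)\right)^{2} = \left(-90 + 60 i\right)^{2}$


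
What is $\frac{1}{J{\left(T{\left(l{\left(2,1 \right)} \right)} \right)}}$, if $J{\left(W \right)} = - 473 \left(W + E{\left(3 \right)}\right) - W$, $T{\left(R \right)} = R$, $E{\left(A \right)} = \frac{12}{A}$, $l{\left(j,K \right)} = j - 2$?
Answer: $- \frac{1}{1892} \approx -0.00052854$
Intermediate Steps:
$l{\left(j,K \right)} = -2 + j$
$J{\left(W \right)} = -1892 - 474 W$ ($J{\left(W \right)} = - 473 \left(W + \frac{12}{3}\right) - W = - 473 \left(W + 12 \cdot \frac{1}{3}\right) - W = - 473 \left(W + 4\right) - W = - 473 \left(4 + W\right) - W = \left(-1892 - 473 W\right) - W = -1892 - 474 W$)
$\frac{1}{J{\left(T{\left(l{\left(2,1 \right)} \right)} \right)}} = \frac{1}{-1892 - 474 \left(-2 + 2\right)} = \frac{1}{-1892 - 0} = \frac{1}{-1892 + 0} = \frac{1}{-1892} = - \frac{1}{1892}$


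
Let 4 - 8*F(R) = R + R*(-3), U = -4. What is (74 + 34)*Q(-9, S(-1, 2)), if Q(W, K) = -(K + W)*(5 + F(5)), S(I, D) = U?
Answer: 9477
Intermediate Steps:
F(R) = ½ + R/4 (F(R) = ½ - (R + R*(-3))/8 = ½ - (R - 3*R)/8 = ½ - (-1)*R/4 = ½ + R/4)
S(I, D) = -4
Q(W, K) = -27*K/4 - 27*W/4 (Q(W, K) = -(K + W)*(5 + (½ + (¼)*5)) = -(K + W)*(5 + (½ + 5/4)) = -(K + W)*(5 + 7/4) = -(K + W)*27/4 = -(27*K/4 + 27*W/4) = -27*K/4 - 27*W/4)
(74 + 34)*Q(-9, S(-1, 2)) = (74 + 34)*(-27/4*(-4) - 27/4*(-9)) = 108*(27 + 243/4) = 108*(351/4) = 9477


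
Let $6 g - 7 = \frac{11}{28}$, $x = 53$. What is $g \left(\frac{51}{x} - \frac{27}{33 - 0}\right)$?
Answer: $\frac{207}{1166} \approx 0.17753$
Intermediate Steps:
$g = \frac{69}{56}$ ($g = \frac{7}{6} + \frac{11 \cdot \frac{1}{28}}{6} = \frac{7}{6} + \frac{1}{6} \cdot \frac{11}{28} = \frac{7}{6} + \frac{11}{168} = \frac{69}{56} \approx 1.2321$)
$g \left(\frac{51}{x} - \frac{27}{33 - 0}\right) = \frac{69 \left(\frac{51}{53} - \frac{27}{33 - 0}\right)}{56} = \frac{69 \left(51 \cdot \frac{1}{53} - \frac{27}{33 + 0}\right)}{56} = \frac{69 \left(\frac{51}{53} - \frac{27}{33}\right)}{56} = \frac{69 \left(\frac{51}{53} - \frac{9}{11}\right)}{56} = \frac{69}{56} \cdot \frac{84}{583} = \frac{207}{1166}$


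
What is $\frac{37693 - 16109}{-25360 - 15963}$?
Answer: $- \frac{21584}{41323} \approx -0.52232$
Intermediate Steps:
$\frac{37693 - 16109}{-25360 - 15963} = \frac{21584}{-41323} = 21584 \left(- \frac{1}{41323}\right) = - \frac{21584}{41323}$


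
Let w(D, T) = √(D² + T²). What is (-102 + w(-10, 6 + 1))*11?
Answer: -1122 + 11*√149 ≈ -987.73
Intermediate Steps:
(-102 + w(-10, 6 + 1))*11 = (-102 + √((-10)² + (6 + 1)²))*11 = (-102 + √(100 + 7²))*11 = (-102 + √(100 + 49))*11 = (-102 + √149)*11 = -1122 + 11*√149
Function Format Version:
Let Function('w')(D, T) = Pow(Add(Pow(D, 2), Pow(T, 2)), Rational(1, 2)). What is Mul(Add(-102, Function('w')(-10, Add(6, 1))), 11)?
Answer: Add(-1122, Mul(11, Pow(149, Rational(1, 2)))) ≈ -987.73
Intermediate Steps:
Mul(Add(-102, Function('w')(-10, Add(6, 1))), 11) = Mul(Add(-102, Pow(Add(Pow(-10, 2), Pow(Add(6, 1), 2)), Rational(1, 2))), 11) = Mul(Add(-102, Pow(Add(100, Pow(7, 2)), Rational(1, 2))), 11) = Mul(Add(-102, Pow(Add(100, 49), Rational(1, 2))), 11) = Mul(Add(-102, Pow(149, Rational(1, 2))), 11) = Add(-1122, Mul(11, Pow(149, Rational(1, 2))))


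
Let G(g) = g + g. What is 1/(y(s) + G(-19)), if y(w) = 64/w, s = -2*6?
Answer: -3/130 ≈ -0.023077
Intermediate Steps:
s = -12
G(g) = 2*g
1/(y(s) + G(-19)) = 1/(64/(-12) + 2*(-19)) = 1/(64*(-1/12) - 38) = 1/(-16/3 - 38) = 1/(-130/3) = -3/130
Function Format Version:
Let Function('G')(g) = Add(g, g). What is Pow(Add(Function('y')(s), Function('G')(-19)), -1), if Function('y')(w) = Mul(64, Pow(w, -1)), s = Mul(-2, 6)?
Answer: Rational(-3, 130) ≈ -0.023077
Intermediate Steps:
s = -12
Function('G')(g) = Mul(2, g)
Pow(Add(Function('y')(s), Function('G')(-19)), -1) = Pow(Add(Mul(64, Pow(-12, -1)), Mul(2, -19)), -1) = Pow(Add(Mul(64, Rational(-1, 12)), -38), -1) = Pow(Add(Rational(-16, 3), -38), -1) = Pow(Rational(-130, 3), -1) = Rational(-3, 130)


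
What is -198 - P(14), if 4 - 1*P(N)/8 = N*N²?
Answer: 21722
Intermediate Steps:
P(N) = 32 - 8*N³ (P(N) = 32 - 8*N*N² = 32 - 8*N³)
-198 - P(14) = -198 - (32 - 8*14³) = -198 - (32 - 8*2744) = -198 - (32 - 21952) = -198 - 1*(-21920) = -198 + 21920 = 21722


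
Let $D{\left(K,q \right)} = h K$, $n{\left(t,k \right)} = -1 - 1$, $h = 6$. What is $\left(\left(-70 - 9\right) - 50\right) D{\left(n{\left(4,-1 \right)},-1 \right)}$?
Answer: $1548$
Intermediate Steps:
$n{\left(t,k \right)} = -2$
$D{\left(K,q \right)} = 6 K$
$\left(\left(-70 - 9\right) - 50\right) D{\left(n{\left(4,-1 \right)},-1 \right)} = \left(\left(-70 - 9\right) - 50\right) 6 \left(-2\right) = \left(-79 - 50\right) \left(-12\right) = \left(-129\right) \left(-12\right) = 1548$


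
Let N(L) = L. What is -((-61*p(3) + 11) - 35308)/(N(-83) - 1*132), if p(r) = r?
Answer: -7096/43 ≈ -165.02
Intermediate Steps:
-((-61*p(3) + 11) - 35308)/(N(-83) - 1*132) = -((-61*3 + 11) - 35308)/(-83 - 1*132) = -((-183 + 11) - 35308)/(-83 - 132) = -(-172 - 35308)/(-215) = -(-35480)*(-1)/215 = -1*7096/43 = -7096/43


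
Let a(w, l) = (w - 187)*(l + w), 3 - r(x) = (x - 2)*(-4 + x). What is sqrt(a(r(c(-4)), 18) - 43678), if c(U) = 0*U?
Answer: I*sqrt(46174) ≈ 214.88*I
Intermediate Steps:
c(U) = 0
r(x) = 3 - (-4 + x)*(-2 + x) (r(x) = 3 - (x - 2)*(-4 + x) = 3 - (-2 + x)*(-4 + x) = 3 - (-4 + x)*(-2 + x))
a(w, l) = (-187 + w)*(l + w)
sqrt(a(r(c(-4)), 18) - 43678) = sqrt(((-5 - 1*0**2 + 6*0)**2 - 187*18 - 187*(-5 - 1*0**2 + 6*0) + 18*(-5 - 1*0**2 + 6*0)) - 43678) = sqrt(((-5 - 1*0 + 0)**2 - 3366 - 187*(-5 - 1*0 + 0) + 18*(-5 - 1*0 + 0)) - 43678) = sqrt(((-5 + 0 + 0)**2 - 3366 - 187*(-5 + 0 + 0) + 18*(-5 + 0 + 0)) - 43678) = sqrt(((-5)**2 - 3366 - 187*(-5) + 18*(-5)) - 43678) = sqrt((25 - 3366 + 935 - 90) - 43678) = sqrt(-2496 - 43678) = sqrt(-46174) = I*sqrt(46174)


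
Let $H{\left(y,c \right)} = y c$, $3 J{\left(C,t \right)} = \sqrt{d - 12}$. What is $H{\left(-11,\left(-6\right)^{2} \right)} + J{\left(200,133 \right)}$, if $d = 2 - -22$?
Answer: $-396 + \frac{2 \sqrt{3}}{3} \approx -394.85$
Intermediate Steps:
$d = 24$ ($d = 2 + 22 = 24$)
$J{\left(C,t \right)} = \frac{2 \sqrt{3}}{3}$ ($J{\left(C,t \right)} = \frac{\sqrt{24 - 12}}{3} = \frac{\sqrt{12}}{3} = \frac{2 \sqrt{3}}{3}$)
$H{\left(y,c \right)} = c y$
$H{\left(-11,\left(-6\right)^{2} \right)} + J{\left(200,133 \right)} = \left(-6\right)^{2} \left(-11\right) + \frac{2 \sqrt{3}}{3} = 36 \left(-11\right) + \frac{2 \sqrt{3}}{3} = -396 + \frac{2 \sqrt{3}}{3}$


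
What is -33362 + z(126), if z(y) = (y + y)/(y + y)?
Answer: -33361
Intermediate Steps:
z(y) = 1 (z(y) = (2*y)/((2*y)) = (2*y)*(1/(2*y)) = 1)
-33362 + z(126) = -33362 + 1 = -33361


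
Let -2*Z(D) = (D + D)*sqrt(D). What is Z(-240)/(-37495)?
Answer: -192*I*sqrt(15)/7499 ≈ -0.099162*I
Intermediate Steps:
Z(D) = -D**(3/2) (Z(D) = -(D + D)*sqrt(D)/2 = -2*D*sqrt(D)/2 = -D**(3/2))
Z(-240)/(-37495) = -(-240)**(3/2)/(-37495) = -(-960)*I*sqrt(15)*(-1/37495) = (960*I*sqrt(15))*(-1/37495) = -192*I*sqrt(15)/7499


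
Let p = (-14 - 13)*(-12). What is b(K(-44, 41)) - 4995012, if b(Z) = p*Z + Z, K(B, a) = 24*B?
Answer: -5338212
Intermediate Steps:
p = 324 (p = -27*(-12) = 324)
b(Z) = 325*Z (b(Z) = 324*Z + Z = 325*Z)
b(K(-44, 41)) - 4995012 = 325*(24*(-44)) - 4995012 = 325*(-1056) - 4995012 = -343200 - 4995012 = -5338212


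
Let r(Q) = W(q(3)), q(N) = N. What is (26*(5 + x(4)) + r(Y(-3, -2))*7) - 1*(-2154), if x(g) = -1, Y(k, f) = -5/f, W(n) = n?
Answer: 2279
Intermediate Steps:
r(Q) = 3
(26*(5 + x(4)) + r(Y(-3, -2))*7) - 1*(-2154) = (26*(5 - 1) + 3*7) - 1*(-2154) = (26*4 + 21) + 2154 = (104 + 21) + 2154 = 125 + 2154 = 2279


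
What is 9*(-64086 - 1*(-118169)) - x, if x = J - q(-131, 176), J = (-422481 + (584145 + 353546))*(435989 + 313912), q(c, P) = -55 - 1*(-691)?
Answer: -386356006827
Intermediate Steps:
q(c, P) = 636 (q(c, P) = -55 + 691 = 636)
J = 386356494210 (J = (-422481 + 937691)*749901 = 515210*749901 = 386356494210)
x = 386356493574 (x = 386356494210 - 1*636 = 386356494210 - 636 = 386356493574)
9*(-64086 - 1*(-118169)) - x = 9*(-64086 - 1*(-118169)) - 1*386356493574 = 9*(-64086 + 118169) - 386356493574 = 9*54083 - 386356493574 = 486747 - 386356493574 = -386356006827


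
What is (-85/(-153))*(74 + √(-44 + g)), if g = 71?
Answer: 370/9 + 5*√3/3 ≈ 43.998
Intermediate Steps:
(-85/(-153))*(74 + √(-44 + g)) = (-85/(-153))*(74 + √(-44 + 71)) = (-85*(-1/153))*(74 + √27) = 5*(74 + 3*√3)/9 = 370/9 + 5*√3/3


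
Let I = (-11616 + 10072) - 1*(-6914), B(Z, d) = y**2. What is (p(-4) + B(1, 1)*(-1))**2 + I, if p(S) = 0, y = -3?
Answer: 5451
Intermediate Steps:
B(Z, d) = 9 (B(Z, d) = (-3)**2 = 9)
I = 5370 (I = -1544 + 6914 = 5370)
(p(-4) + B(1, 1)*(-1))**2 + I = (0 + 9*(-1))**2 + 5370 = (0 - 9)**2 + 5370 = (-9)**2 + 5370 = 81 + 5370 = 5451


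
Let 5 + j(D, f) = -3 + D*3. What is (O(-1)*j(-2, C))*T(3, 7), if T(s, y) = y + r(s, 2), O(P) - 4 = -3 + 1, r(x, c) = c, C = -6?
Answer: -252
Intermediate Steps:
O(P) = 2 (O(P) = 4 + (-3 + 1) = 4 - 2 = 2)
j(D, f) = -8 + 3*D (j(D, f) = -5 + (-3 + D*3) = -5 + (-3 + 3*D) = -8 + 3*D)
T(s, y) = 2 + y (T(s, y) = y + 2 = 2 + y)
(O(-1)*j(-2, C))*T(3, 7) = (2*(-8 + 3*(-2)))*(2 + 7) = (2*(-8 - 6))*9 = (2*(-14))*9 = -28*9 = -252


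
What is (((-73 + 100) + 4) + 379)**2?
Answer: 168100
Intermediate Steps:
(((-73 + 100) + 4) + 379)**2 = ((27 + 4) + 379)**2 = (31 + 379)**2 = 410**2 = 168100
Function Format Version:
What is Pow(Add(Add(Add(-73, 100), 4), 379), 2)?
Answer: 168100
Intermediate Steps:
Pow(Add(Add(Add(-73, 100), 4), 379), 2) = Pow(Add(Add(27, 4), 379), 2) = Pow(Add(31, 379), 2) = Pow(410, 2) = 168100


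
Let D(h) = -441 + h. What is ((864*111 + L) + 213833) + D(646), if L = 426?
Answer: 310368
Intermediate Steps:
((864*111 + L) + 213833) + D(646) = ((864*111 + 426) + 213833) + (-441 + 646) = ((95904 + 426) + 213833) + 205 = (96330 + 213833) + 205 = 310163 + 205 = 310368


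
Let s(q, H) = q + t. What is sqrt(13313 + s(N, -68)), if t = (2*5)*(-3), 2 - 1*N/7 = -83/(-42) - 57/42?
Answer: sqrt(119634)/3 ≈ 115.29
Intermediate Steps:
N = 29/3 (N = 14 - 7*(-83/(-42) - 57/42) = 14 - 7*(-83*(-1/42) - 57*1/42) = 14 - 7*(83/42 - 19/14) = 14 - 7*13/21 = 14 - 13/3 = 29/3 ≈ 9.6667)
t = -30 (t = 10*(-3) = -30)
s(q, H) = -30 + q (s(q, H) = q - 30 = -30 + q)
sqrt(13313 + s(N, -68)) = sqrt(13313 + (-30 + 29/3)) = sqrt(13313 - 61/3) = sqrt(39878/3) = sqrt(119634)/3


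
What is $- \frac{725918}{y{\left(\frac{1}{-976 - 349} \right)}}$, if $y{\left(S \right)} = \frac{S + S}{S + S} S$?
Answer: $961841350$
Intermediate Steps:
$y{\left(S \right)} = S$ ($y{\left(S \right)} = \frac{2 S}{2 S} S = 2 S \frac{1}{2 S} S = 1 S = S$)
$- \frac{725918}{y{\left(\frac{1}{-976 - 349} \right)}} = - \frac{725918}{\frac{1}{-976 - 349}} = - \frac{725918}{\frac{1}{-1325}} = - \frac{725918}{- \frac{1}{1325}} = \left(-725918\right) \left(-1325\right) = 961841350$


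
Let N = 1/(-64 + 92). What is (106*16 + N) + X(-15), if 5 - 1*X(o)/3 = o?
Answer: 49169/28 ≈ 1756.0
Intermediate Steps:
N = 1/28 ≈ 0.035714
X(o) = 15 - 3*o
(106*16 + N) + X(-15) = (106*16 + 1/28) + (15 - 3*(-15)) = (1696 + 1/28) + (15 + 45) = 47489/28 + 60 = 49169/28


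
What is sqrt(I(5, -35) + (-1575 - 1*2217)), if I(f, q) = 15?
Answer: I*sqrt(3777) ≈ 61.457*I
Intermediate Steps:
sqrt(I(5, -35) + (-1575 - 1*2217)) = sqrt(15 + (-1575 - 1*2217)) = sqrt(15 + (-1575 - 2217)) = sqrt(15 - 3792) = sqrt(-3777) = I*sqrt(3777)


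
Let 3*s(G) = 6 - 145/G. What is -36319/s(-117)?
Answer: -12747969/847 ≈ -15051.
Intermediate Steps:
s(G) = 2 - 145/(3*G) (s(G) = (6 - 145/G)/3 = 2 - 145/(3*G))
-36319/s(-117) = -36319/(2 - 145/3/(-117)) = -36319/(2 - 145/3*(-1/117)) = -36319/(2 + 145/351) = -36319/847/351 = -36319*351/847 = -12747969/847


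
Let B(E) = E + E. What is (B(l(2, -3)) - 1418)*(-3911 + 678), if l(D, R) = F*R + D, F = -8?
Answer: 4416278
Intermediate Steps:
l(D, R) = D - 8*R (l(D, R) = -8*R + D = D - 8*R)
B(E) = 2*E
(B(l(2, -3)) - 1418)*(-3911 + 678) = (2*(2 - 8*(-3)) - 1418)*(-3911 + 678) = (2*(2 + 24) - 1418)*(-3233) = (2*26 - 1418)*(-3233) = (52 - 1418)*(-3233) = -1366*(-3233) = 4416278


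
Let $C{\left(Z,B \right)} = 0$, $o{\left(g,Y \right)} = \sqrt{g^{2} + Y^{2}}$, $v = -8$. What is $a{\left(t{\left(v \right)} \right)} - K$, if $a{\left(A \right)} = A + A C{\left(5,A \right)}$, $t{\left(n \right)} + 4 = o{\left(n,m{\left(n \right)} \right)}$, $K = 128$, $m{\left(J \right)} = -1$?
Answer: $-132 + \sqrt{65} \approx -123.94$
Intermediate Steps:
$o{\left(g,Y \right)} = \sqrt{Y^{2} + g^{2}}$
$t{\left(n \right)} = -4 + \sqrt{1 + n^{2}}$ ($t{\left(n \right)} = -4 + \sqrt{\left(-1\right)^{2} + n^{2}} = -4 + \sqrt{1 + n^{2}}$)
$a{\left(A \right)} = A$ ($a{\left(A \right)} = A + A 0 = A + 0 = A$)
$a{\left(t{\left(v \right)} \right)} - K = \left(-4 + \sqrt{1 + \left(-8\right)^{2}}\right) - 128 = \left(-4 + \sqrt{1 + 64}\right) - 128 = \left(-4 + \sqrt{65}\right) - 128 = -132 + \sqrt{65}$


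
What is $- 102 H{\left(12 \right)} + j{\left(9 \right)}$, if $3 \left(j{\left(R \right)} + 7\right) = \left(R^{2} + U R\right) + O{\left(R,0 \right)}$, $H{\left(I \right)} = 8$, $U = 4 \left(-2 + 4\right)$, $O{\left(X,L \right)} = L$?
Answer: $-772$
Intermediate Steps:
$U = 8$ ($U = 4 \cdot 2 = 8$)
$j{\left(R \right)} = -7 + \frac{R^{2}}{3} + \frac{8 R}{3}$ ($j{\left(R \right)} = -7 + \frac{\left(R^{2} + 8 R\right) + 0}{3} = -7 + \frac{R^{2} + 8 R}{3} = -7 + \left(\frac{R^{2}}{3} + \frac{8 R}{3}\right) = -7 + \frac{R^{2}}{3} + \frac{8 R}{3}$)
$- 102 H{\left(12 \right)} + j{\left(9 \right)} = \left(-102\right) 8 + \left(-7 + \frac{9^{2}}{3} + \frac{8}{3} \cdot 9\right) = -816 + \left(-7 + \frac{1}{3} \cdot 81 + 24\right) = -816 + \left(-7 + 27 + 24\right) = -816 + 44 = -772$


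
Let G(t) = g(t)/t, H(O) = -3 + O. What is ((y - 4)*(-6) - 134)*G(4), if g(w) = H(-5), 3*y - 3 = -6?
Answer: 208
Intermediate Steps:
y = -1 (y = 1 + (⅓)*(-6) = 1 - 2 = -1)
g(w) = -8 (g(w) = -3 - 5 = -8)
G(t) = -8/t
((y - 4)*(-6) - 134)*G(4) = ((-1 - 4)*(-6) - 134)*(-8/4) = (-5*(-6) - 134)*(-8*¼) = (30 - 134)*(-2) = -104*(-2) = 208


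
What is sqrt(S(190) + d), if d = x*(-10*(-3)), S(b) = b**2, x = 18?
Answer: 4*sqrt(2290) ≈ 191.42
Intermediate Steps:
d = 540 (d = 18*(-10*(-3)) = 18*30 = 540)
sqrt(S(190) + d) = sqrt(190**2 + 540) = sqrt(36100 + 540) = sqrt(36640) = 4*sqrt(2290)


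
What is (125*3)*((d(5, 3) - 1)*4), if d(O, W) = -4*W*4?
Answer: -73500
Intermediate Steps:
d(O, W) = -16*W
(125*3)*((d(5, 3) - 1)*4) = (125*3)*((-16*3 - 1)*4) = 375*((-48 - 1)*4) = 375*(-49*4) = 375*(-196) = -73500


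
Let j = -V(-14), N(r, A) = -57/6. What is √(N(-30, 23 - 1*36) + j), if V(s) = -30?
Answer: √82/2 ≈ 4.5277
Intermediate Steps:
N(r, A) = -19/2 (N(r, A) = -57*⅙ = -19/2)
j = 30 (j = -1*(-30) = 30)
√(N(-30, 23 - 1*36) + j) = √(-19/2 + 30) = √(41/2) = √82/2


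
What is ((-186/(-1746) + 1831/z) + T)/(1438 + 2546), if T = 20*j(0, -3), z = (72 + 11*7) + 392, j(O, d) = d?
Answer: -2224067/156801276 ≈ -0.014184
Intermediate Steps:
z = 541 (z = (72 + 77) + 392 = 149 + 392 = 541)
T = -60 (T = 20*(-3) = -60)
((-186/(-1746) + 1831/z) + T)/(1438 + 2546) = ((-186/(-1746) + 1831/541) - 60)/(1438 + 2546) = ((-186*(-1/1746) + 1831*(1/541)) - 60)/3984 = ((31/291 + 1831/541) - 60)*(1/3984) = (549592/157431 - 60)*(1/3984) = -8896268/157431*1/3984 = -2224067/156801276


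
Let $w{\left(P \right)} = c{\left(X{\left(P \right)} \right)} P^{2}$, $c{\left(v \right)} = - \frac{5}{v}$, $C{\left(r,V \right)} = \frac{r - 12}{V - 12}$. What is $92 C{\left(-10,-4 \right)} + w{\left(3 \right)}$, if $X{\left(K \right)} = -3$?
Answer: $\frac{283}{2} \approx 141.5$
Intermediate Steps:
$C{\left(r,V \right)} = \frac{-12 + r}{-12 + V}$
$w{\left(P \right)} = \frac{5 P^{2}}{3}$ ($w{\left(P \right)} = - \frac{5}{-3} P^{2} = \left(-5\right) \left(- \frac{1}{3}\right) P^{2} = \frac{5 P^{2}}{3}$)
$92 C{\left(-10,-4 \right)} + w{\left(3 \right)} = 92 \frac{-12 - 10}{-12 - 4} + \frac{5 \cdot 3^{2}}{3} = 92 \frac{1}{-16} \left(-22\right) + \frac{5}{3} \cdot 9 = 92 \left(\left(- \frac{1}{16}\right) \left(-22\right)\right) + 15 = 92 \cdot \frac{11}{8} + 15 = \frac{253}{2} + 15 = \frac{283}{2}$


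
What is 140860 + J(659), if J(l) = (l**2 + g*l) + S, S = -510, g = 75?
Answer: 624056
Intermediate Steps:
J(l) = -510 + l**2 + 75*l (J(l) = (l**2 + 75*l) - 510 = -510 + l**2 + 75*l)
140860 + J(659) = 140860 + (-510 + 659**2 + 75*659) = 140860 + (-510 + 434281 + 49425) = 140860 + 483196 = 624056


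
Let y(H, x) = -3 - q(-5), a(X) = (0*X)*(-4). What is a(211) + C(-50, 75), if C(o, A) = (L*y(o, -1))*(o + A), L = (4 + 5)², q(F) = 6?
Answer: -18225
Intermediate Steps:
a(X) = 0 (a(X) = 0*(-4) = 0)
y(H, x) = -9 (y(H, x) = -3 - 1*6 = -3 - 6 = -9)
L = 81 (L = 9² = 81)
C(o, A) = -729*A - 729*o (C(o, A) = (81*(-9))*(o + A) = -729*(A + o) = -729*A - 729*o)
a(211) + C(-50, 75) = 0 + (-729*75 - 729*(-50)) = 0 + (-54675 + 36450) = 0 - 18225 = -18225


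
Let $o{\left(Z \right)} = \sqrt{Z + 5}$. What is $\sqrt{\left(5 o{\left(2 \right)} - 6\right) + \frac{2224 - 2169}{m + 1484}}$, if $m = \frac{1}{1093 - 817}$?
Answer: $\frac{\sqrt{-330691482 + 277289045 \sqrt{7}}}{7447} \approx 2.6955$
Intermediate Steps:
$o{\left(Z \right)} = \sqrt{5 + Z}$
$m = \frac{1}{276}$ ($m = \frac{1}{1093 - 817} = \frac{1}{276} \approx 0.0036232$)
$\sqrt{\left(5 o{\left(2 \right)} - 6\right) + \frac{2224 - 2169}{m + 1484}} = \sqrt{\left(5 \sqrt{5 + 2} - 6\right) + \frac{2224 - 2169}{\frac{1}{276} + 1484}} = \sqrt{\left(5 \sqrt{7} - 6\right) + \frac{55}{\frac{409585}{276}}} = \sqrt{\left(-6 + 5 \sqrt{7}\right) + 55 \cdot \frac{276}{409585}} = \sqrt{\left(-6 + 5 \sqrt{7}\right) + \frac{276}{7447}} = \sqrt{- \frac{44406}{7447} + 5 \sqrt{7}}$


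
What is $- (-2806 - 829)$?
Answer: $3635$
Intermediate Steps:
$- (-2806 - 829) = \left(-1\right) \left(-3635\right) = 3635$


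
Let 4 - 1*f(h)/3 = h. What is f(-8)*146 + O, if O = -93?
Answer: 5163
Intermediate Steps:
f(h) = 12 - 3*h
f(-8)*146 + O = (12 - 3*(-8))*146 - 93 = (12 + 24)*146 - 93 = 36*146 - 93 = 5256 - 93 = 5163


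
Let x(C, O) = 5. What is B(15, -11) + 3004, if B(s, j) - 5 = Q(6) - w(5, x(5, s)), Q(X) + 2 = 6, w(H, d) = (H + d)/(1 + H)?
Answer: 9034/3 ≈ 3011.3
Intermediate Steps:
w(H, d) = (H + d)/(1 + H)
Q(X) = 4 (Q(X) = -2 + 6 = 4)
B(s, j) = 22/3 (B(s, j) = 5 + (4 - (5 + 5)/(1 + 5)) = 5 + (4 - 10/6) = 5 + (4 - 1*5/3) = 5 + (4 - 5/3) = 5 + 7/3 = 22/3)
B(15, -11) + 3004 = 22/3 + 3004 = 9034/3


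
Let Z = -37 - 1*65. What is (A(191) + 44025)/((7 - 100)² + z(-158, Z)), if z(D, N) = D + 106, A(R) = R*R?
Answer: 80506/8597 ≈ 9.3644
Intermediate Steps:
Z = -102 (Z = -37 - 65 = -102)
A(R) = R²
z(D, N) = 106 + D
(A(191) + 44025)/((7 - 100)² + z(-158, Z)) = (191² + 44025)/((7 - 100)² + (106 - 158)) = (36481 + 44025)/((-93)² - 52) = 80506/(8649 - 52) = 80506/8597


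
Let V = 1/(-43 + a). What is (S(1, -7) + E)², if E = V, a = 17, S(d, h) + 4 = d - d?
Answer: 11025/676 ≈ 16.309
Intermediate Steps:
S(d, h) = -4 (S(d, h) = -4 + (d - d) = -4 + 0 = -4)
V = -1/26 (V = 1/(-43 + 17) = 1/(-26) = -1/26 ≈ -0.038462)
E = -1/26 ≈ -0.038462
(S(1, -7) + E)² = (-4 - 1/26)² = (-105/26)² = 11025/676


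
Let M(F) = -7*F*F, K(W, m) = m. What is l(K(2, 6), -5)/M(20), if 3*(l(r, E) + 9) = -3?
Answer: 1/280 ≈ 0.0035714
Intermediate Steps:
l(r, E) = -10 (l(r, E) = -9 + (1/3)*(-3) = -9 - 1 = -10)
M(F) = -7*F**2
l(K(2, 6), -5)/M(20) = -10/(-7*20**2) = -10/(-7*400) = -10/(-2800) = -1/2800*(-10) = 1/280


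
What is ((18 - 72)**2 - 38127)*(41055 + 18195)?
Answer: -2086251750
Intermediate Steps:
((18 - 72)**2 - 38127)*(41055 + 18195) = ((-54)**2 - 38127)*59250 = (2916 - 38127)*59250 = -35211*59250 = -2086251750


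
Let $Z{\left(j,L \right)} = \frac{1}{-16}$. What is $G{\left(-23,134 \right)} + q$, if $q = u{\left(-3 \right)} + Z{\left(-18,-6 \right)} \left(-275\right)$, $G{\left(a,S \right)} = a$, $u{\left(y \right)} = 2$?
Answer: $- \frac{61}{16} \approx -3.8125$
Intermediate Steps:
$Z{\left(j,L \right)} = - \frac{1}{16}$
$q = \frac{307}{16}$ ($q = 2 - - \frac{275}{16} = 2 + \frac{275}{16} = \frac{307}{16} \approx 19.188$)
$G{\left(-23,134 \right)} + q = -23 + \frac{307}{16} = - \frac{61}{16}$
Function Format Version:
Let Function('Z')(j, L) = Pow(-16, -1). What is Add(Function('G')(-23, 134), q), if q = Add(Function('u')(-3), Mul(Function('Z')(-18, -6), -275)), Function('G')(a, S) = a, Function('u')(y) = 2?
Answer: Rational(-61, 16) ≈ -3.8125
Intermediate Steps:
Function('Z')(j, L) = Rational(-1, 16)
q = Rational(307, 16) (q = Add(2, Mul(Rational(-1, 16), -275)) = Add(2, Rational(275, 16)) = Rational(307, 16) ≈ 19.188)
Add(Function('G')(-23, 134), q) = Add(-23, Rational(307, 16)) = Rational(-61, 16)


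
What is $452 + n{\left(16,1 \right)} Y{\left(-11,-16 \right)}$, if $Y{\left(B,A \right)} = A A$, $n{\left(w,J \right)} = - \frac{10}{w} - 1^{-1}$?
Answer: $36$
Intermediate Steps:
$n{\left(w,J \right)} = -1 - \frac{10}{w}$ ($n{\left(w,J \right)} = - \frac{10}{w} - 1 = -1 - \frac{10}{w}$)
$Y{\left(B,A \right)} = A^{2}$
$452 + n{\left(16,1 \right)} Y{\left(-11,-16 \right)} = 452 + \frac{-10 - 16}{16} \left(-16\right)^{2} = 452 + \frac{-10 - 16}{16} \cdot 256 = 452 + \frac{1}{16} \left(-26\right) 256 = 452 - 416 = 36$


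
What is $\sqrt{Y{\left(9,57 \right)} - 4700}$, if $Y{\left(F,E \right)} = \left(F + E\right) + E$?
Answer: $i \sqrt{4577} \approx 67.654 i$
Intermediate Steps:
$Y{\left(F,E \right)} = F + 2 E$ ($Y{\left(F,E \right)} = \left(E + F\right) + E = F + 2 E$)
$\sqrt{Y{\left(9,57 \right)} - 4700} = \sqrt{\left(9 + 2 \cdot 57\right) - 4700} = \sqrt{\left(9 + 114\right) - 4700} = \sqrt{123 - 4700} = \sqrt{-4577} = i \sqrt{4577}$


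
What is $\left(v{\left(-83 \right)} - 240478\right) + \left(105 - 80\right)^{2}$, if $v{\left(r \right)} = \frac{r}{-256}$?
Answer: $- \frac{61402285}{256} \approx -2.3985 \cdot 10^{5}$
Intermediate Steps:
$v{\left(r \right)} = - \frac{r}{256}$ ($v{\left(r \right)} = r \left(- \frac{1}{256}\right) = - \frac{r}{256}$)
$\left(v{\left(-83 \right)} - 240478\right) + \left(105 - 80\right)^{2} = \left(\left(- \frac{1}{256}\right) \left(-83\right) - 240478\right) + \left(105 - 80\right)^{2} = \left(\frac{83}{256} - 240478\right) + 25^{2} = - \frac{61562285}{256} + 625 = - \frac{61402285}{256}$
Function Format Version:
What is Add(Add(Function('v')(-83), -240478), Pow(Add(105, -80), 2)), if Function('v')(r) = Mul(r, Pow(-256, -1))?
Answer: Rational(-61402285, 256) ≈ -2.3985e+5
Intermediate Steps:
Function('v')(r) = Mul(Rational(-1, 256), r) (Function('v')(r) = Mul(r, Rational(-1, 256)) = Mul(Rational(-1, 256), r))
Add(Add(Function('v')(-83), -240478), Pow(Add(105, -80), 2)) = Add(Add(Mul(Rational(-1, 256), -83), -240478), Pow(Add(105, -80), 2)) = Add(Add(Rational(83, 256), -240478), Pow(25, 2)) = Add(Rational(-61562285, 256), 625) = Rational(-61402285, 256)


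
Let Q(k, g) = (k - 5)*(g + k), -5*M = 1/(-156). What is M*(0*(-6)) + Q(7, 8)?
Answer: 30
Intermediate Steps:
M = 1/780 (M = -⅕/(-156) = -⅕*(-1/156) = 1/780 ≈ 0.0012821)
Q(k, g) = (-5 + k)*(g + k)
M*(0*(-6)) + Q(7, 8) = (0*(-6))/780 + (7² - 5*8 - 5*7 + 8*7) = (1/780)*0 + (49 - 40 - 35 + 56) = 0 + 30 = 30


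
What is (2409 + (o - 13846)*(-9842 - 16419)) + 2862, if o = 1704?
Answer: 318866333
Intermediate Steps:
(2409 + (o - 13846)*(-9842 - 16419)) + 2862 = (2409 + (1704 - 13846)*(-9842 - 16419)) + 2862 = (2409 - 12142*(-26261)) + 2862 = (2409 + 318861062) + 2862 = 318863471 + 2862 = 318866333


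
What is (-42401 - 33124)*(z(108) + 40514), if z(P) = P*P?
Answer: -3940743450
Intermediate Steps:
z(P) = P**2
(-42401 - 33124)*(z(108) + 40514) = (-42401 - 33124)*(108**2 + 40514) = -75525*(11664 + 40514) = -75525*52178 = -3940743450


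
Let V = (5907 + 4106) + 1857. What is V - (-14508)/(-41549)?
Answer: 493172122/41549 ≈ 11870.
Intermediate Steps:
V = 11870 (V = 10013 + 1857 = 11870)
V - (-14508)/(-41549) = 11870 - (-14508)/(-41549) = 11870 - (-14508)*(-1)/41549 = 11870 - 1*14508/41549 = 11870 - 14508/41549 = 493172122/41549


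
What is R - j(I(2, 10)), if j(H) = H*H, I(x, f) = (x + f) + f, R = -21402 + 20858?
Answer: -1028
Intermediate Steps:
R = -544
I(x, f) = x + 2*f (I(x, f) = (f + x) + f = x + 2*f)
j(H) = H**2
R - j(I(2, 10)) = -544 - (2 + 2*10)**2 = -544 - (2 + 20)**2 = -544 - 1*22**2 = -544 - 1*484 = -544 - 484 = -1028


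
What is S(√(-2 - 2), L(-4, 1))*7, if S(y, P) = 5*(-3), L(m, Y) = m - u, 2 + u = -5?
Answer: -105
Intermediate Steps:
u = -7 (u = -2 - 5 = -7)
L(m, Y) = 7 + m (L(m, Y) = m - 1*(-7) = m + 7 = 7 + m)
S(y, P) = -15
S(√(-2 - 2), L(-4, 1))*7 = -15*7 = -105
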